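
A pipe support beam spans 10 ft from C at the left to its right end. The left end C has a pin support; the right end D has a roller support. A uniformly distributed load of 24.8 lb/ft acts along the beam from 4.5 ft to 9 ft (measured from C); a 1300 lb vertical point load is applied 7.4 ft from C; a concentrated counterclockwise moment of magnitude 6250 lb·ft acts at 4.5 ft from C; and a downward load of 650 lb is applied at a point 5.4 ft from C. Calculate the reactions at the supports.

C_x = 0, C_y = 1298 lb, D_y = 763.3 lb

Resultant of the distributed load: 24.8 × 4.5 = 111.6 lb at 6.75 ft from C.
Taking moments about C: D_y·10 − (24.8·4.5)·6.75 − 1300·7.4 + 6250 − 650·5.4 = 0 → D_y = 7633.3/10 = 763.33 ≈ 763.3 lb.
ΣF_y = 0: C_y + 763.33 − 24.8·4.5 − 1300 − 650 = 0 → C_y = 1298 lb.
ΣF_x = 0: no horizontal applied forces, so C_x = 0.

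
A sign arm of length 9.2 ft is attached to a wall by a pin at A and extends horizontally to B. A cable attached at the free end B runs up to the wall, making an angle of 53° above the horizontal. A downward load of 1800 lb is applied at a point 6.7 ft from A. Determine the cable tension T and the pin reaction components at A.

T = 1641 lb, A_x = 987.8 lb, A_y = 489.1 lb

ΣM about A: T·sin53°·9.2 − 1800·6.7 = 0 → T = 12060/(9.2·0.798636) = 1641.39 ≈ 1641 lb.
ΣF_x = 0: A_x − T·cos53° = 0 → A_x = 1641.39 × 0.601815 = 987.8 lb.
ΣF_y = 0: A_y + T·sin53° − 1800 = 0 → A_y = 1800 − 1641.39 × 0.798636 = 489.1 lb.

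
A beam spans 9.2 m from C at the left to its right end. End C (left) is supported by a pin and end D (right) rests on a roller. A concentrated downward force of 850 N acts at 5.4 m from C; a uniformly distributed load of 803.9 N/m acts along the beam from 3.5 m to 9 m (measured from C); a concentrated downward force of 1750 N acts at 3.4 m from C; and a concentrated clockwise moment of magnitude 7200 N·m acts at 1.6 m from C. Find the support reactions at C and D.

C_x = 0, C_y = 2089 N, D_y = 4932 N

Resultant of the distributed load: 803.9 × 5.5 = 4421.45 N at 6.25 m from C.
Taking moments about C: D_y·9.2 − 850·5.4 − (803.9·5.5)·6.25 − 1750·3.4 − 7200 = 0 → D_y = 45374.0625/9.2 = 4931.96 ≈ 4932 N.
ΣF_y = 0: C_y + 4931.96 − 850 − 803.9·5.5 − 1750 = 0 → C_y = 2089 N.
ΣF_x = 0: no horizontal applied forces, so C_x = 0.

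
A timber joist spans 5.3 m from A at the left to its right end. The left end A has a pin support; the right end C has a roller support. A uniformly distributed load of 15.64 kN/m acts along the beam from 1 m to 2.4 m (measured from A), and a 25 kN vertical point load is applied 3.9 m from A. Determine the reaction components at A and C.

A_x = 0, A_y = 21.48 kN, C_y = 25.42 kN

Resultant of the distributed load: 15.64 × 1.4 = 21.896 kN at 1.7 m from A.
Taking moments about A: C_y·5.3 − (15.64·1.4)·1.7 − 25·3.9 = 0 → C_y = 134.7232/5.3 = 25.4195 ≈ 25.42 kN.
ΣF_y = 0: A_y + 25.4195 − 15.64·1.4 − 25 = 0 → A_y = 21.48 kN.
ΣF_x = 0: no horizontal applied forces, so A_x = 0.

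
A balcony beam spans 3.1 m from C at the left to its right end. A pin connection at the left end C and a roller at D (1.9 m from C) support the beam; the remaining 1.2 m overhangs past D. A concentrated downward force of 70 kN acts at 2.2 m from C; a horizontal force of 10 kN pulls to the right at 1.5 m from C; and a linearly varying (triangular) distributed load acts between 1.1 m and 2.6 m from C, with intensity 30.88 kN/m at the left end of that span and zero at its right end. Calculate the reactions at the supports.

Resultant of the triangular load: ½ × 30.88 × 1.5 = 23.16 kN, acting at 1.6 m from C (one-third of the span from the peak).
ΣM about C: D_y·1.9 − 70·2.2 − (½·30.88·1.5)·1.6 = 0 → D_y = 191.056/1.9 = 100.556 ≈ 100.6 kN.
ΣF_y = 0: C_y + 100.556 − 70 − ½·30.88·1.5 = 0 → C_y = -7.396 kN.
ΣF_x = 0: C_x + 10 = 0 → C_x = -10.00 kN.

C_x = -10.00 kN, C_y = -7.396 kN, D_y = 100.6 kN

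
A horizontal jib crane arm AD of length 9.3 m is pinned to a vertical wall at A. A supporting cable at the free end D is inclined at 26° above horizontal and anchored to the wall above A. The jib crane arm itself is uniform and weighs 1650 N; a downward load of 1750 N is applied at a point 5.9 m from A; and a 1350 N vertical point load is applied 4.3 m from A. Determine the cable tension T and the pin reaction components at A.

ΣM about A: T·sin26°·9.3 − 1650·4.65 − 1750·5.9 − 1350·4.3 = 0 → T = 23802.5/(9.3·0.438371) = 5838.45 ≈ 5838 N.
ΣF_x = 0: A_x − T·cos26° = 0 → A_x = 5838.45 × 0.898794 = 5248 N.
ΣF_y = 0: A_y + T·sin26° − 1650 − 1750 − 1350 = 0 → A_y = 4750 − 5838.45 × 0.438371 = 2191 N.

T = 5838 N, A_x = 5248 N, A_y = 2191 N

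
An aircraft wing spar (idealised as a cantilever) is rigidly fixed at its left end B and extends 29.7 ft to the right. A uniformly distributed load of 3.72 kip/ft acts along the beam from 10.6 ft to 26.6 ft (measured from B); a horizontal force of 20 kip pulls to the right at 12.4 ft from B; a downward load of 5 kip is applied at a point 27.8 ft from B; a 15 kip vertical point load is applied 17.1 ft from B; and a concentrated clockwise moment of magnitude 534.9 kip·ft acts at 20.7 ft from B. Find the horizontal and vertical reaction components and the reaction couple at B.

Resultant of the distributed load: 3.72 × 16 = 59.52 kip at 18.6 ft from B.
ΣF_x = 0: B_x + 20 = 0 → B_x = -20.00 kip.
ΣF_y = 0: B_y − 3.72·16 − 5 − 15 = 0 → B_y = 79.52 kip.
ΣM about B: M_B − (3.72·16)·18.6 − 5·27.8 − 15·17.1 − 534.9 = 0 → M_B = 2037 kip·ft.

B_x = -20.00 kip, B_y = 79.52 kip, M_B = 2037 kip·ft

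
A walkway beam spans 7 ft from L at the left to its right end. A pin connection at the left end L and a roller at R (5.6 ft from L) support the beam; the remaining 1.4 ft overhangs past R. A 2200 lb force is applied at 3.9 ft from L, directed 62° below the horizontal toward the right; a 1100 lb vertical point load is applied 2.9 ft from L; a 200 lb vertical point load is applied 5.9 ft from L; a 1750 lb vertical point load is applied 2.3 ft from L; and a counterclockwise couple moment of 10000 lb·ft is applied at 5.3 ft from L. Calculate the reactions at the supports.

L_x = -1033 lb, L_y = 3926 lb, R_y = 1066 lb

Moments about L: R_y·5.6 − 2200·sin62°·3.9 − 1100·2.9 − 200·5.9 − 1750·2.3 + 10000 = 0 → R_y = 5970.69/5.6 = 1066.19 ≈ 1066 lb.
ΣF_y = 0: L_y + 1066.19 − 2200·sin62° − 1100 − 200 − 1750 = 0 → L_y = 3926 lb.
ΣF_x = 0: L_x + 2200·cos62° = 0 → L_x = -1033 lb.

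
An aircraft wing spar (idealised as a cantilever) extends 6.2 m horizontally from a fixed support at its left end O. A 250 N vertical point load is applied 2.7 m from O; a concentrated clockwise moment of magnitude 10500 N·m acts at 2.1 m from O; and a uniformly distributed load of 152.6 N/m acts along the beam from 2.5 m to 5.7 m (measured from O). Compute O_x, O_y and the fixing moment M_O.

O_x = 0, O_y = 738.3 N, M_O = 13180 N·m

Resultant of the distributed load: 152.6 × 3.2 = 488.32 N at 4.1 m from O.
ΣF_x = 0: O_x = 0.
ΣF_y = 0: O_y − 250 − 152.6·3.2 = 0 → O_y = 738.3 N.
ΣM about O: M_O − 250·2.7 − 10500 − (152.6·3.2)·4.1 = 0 → M_O = 13180 N·m.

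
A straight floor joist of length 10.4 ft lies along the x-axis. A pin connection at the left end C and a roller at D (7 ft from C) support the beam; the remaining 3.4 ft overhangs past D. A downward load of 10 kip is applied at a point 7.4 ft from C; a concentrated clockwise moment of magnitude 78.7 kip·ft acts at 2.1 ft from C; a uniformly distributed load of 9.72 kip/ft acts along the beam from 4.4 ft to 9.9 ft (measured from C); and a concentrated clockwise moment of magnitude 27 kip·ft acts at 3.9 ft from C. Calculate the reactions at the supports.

C_x = 0, C_y = -16.82 kip, D_y = 80.28 kip

Resultant of the distributed load: 9.72 × 5.5 = 53.46 kip at 7.15 ft from C.
Taking moments about C: D_y·7 − 10·7.4 − 78.7 − (9.72·5.5)·7.15 − 27 = 0 → D_y = 561.939/7 = 80.277 ≈ 80.28 kip.
ΣF_y = 0: C_y + 80.277 − 10 − 9.72·5.5 = 0 → C_y = -16.82 kip.
ΣF_x = 0: no horizontal applied forces, so C_x = 0.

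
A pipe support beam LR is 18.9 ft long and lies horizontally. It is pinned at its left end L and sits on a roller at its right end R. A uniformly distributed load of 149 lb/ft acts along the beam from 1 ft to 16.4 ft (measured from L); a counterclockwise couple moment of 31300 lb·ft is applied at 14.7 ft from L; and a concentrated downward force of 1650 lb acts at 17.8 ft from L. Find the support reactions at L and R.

L_x = 0, L_y = 2990 lb, R_y = 954.1 lb

Resultant of the distributed load: 149 × 15.4 = 2294.6 lb at 8.7 ft from L.
Moments about L: R_y·18.9 − (149·15.4)·8.7 + 31300 − 1650·17.8 = 0 → R_y = 18033.02/18.9 = 954.128 ≈ 954.1 lb.
ΣF_y = 0: L_y + 954.128 − 149·15.4 − 1650 = 0 → L_y = 2990 lb.
ΣF_x = 0: no horizontal applied forces, so L_x = 0.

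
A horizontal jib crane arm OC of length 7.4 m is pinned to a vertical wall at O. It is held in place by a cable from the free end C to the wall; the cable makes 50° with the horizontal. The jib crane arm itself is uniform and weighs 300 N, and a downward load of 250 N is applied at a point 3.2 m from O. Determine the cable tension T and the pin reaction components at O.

T = 336.9 N, O_x = 216.6 N, O_y = 291.9 N

ΣM about O: T·sin50°·7.4 − 300·3.7 − 250·3.2 = 0 → T = 1910/(7.4·0.766044) = 336.936 ≈ 336.9 N.
ΣF_x = 0: O_x − T·cos50° = 0 → O_x = 336.936 × 0.642788 = 216.6 N.
ΣF_y = 0: O_y + T·sin50° − 300 − 250 = 0 → O_y = 550 − 336.936 × 0.766044 = 291.9 N.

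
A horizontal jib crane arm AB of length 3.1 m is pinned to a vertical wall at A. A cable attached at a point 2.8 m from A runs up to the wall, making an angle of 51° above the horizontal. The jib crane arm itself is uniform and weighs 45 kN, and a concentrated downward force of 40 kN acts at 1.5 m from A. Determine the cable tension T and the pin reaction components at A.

T = 59.63 kN, A_x = 37.52 kN, A_y = 38.66 kN

ΣM about A: T·sin51°·2.8 − 45·1.55 − 40·1.5 = 0 → T = 129.75/(2.8·0.777146) = 59.6275 ≈ 59.63 kN.
ΣF_x = 0: A_x − T·cos51° = 0 → A_x = 59.6275 × 0.62932 = 37.52 kN.
ΣF_y = 0: A_y + T·sin51° − 45 − 40 = 0 → A_y = 85 − 59.6275 × 0.777146 = 38.66 kN.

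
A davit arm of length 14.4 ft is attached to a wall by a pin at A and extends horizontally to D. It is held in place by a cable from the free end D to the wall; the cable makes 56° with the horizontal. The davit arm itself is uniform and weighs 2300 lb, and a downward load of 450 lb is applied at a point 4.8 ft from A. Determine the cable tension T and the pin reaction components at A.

ΣM about A: T·sin56°·14.4 − 2300·7.2 − 450·4.8 = 0 → T = 18720/(14.4·0.829038) = 1568.08 ≈ 1568 lb.
ΣF_x = 0: A_x − T·cos56° = 0 → A_x = 1568.08 × 0.559193 = 876.9 lb.
ΣF_y = 0: A_y + T·sin56° − 2300 − 450 = 0 → A_y = 2750 − 1568.08 × 0.829038 = 1450 lb.

T = 1568 lb, A_x = 876.9 lb, A_y = 1450 lb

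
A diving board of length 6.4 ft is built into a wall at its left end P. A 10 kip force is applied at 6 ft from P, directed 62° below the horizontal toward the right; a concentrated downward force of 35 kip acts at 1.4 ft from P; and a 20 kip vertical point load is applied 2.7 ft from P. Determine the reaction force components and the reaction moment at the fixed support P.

ΣF_x = 0: P_x + 10·cos62° = 0 → P_x = -4.695 kip.
ΣF_y = 0: P_y − 10·sin62° − 35 − 20 = 0 → P_y = 63.83 kip.
ΣM about P: M_P − 10·sin62°·6 − 35·1.4 − 20·2.7 = 0 → M_P = 156.0 kip·ft.

P_x = -4.695 kip, P_y = 63.83 kip, M_P = 156.0 kip·ft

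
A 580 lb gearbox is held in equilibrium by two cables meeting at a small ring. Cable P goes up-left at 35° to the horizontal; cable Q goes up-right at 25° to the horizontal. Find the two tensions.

ΣF_x = 0: −T_P·cos35° + T_Q·cos25° = 0 → T_Q = 0.903834·T_P.
ΣF_y = 0: T_P·sin35° + T_Q·sin25° = 580.
Substitute: T_P·(0.573576 + 0.903834·0.422618) = 580 → T_P = 606.979 ≈ 607.0 lb.
Then T_Q = 0.903834 × 606.979 = 548.6 lb.

T_P = 607.0 lb, T_Q = 548.6 lb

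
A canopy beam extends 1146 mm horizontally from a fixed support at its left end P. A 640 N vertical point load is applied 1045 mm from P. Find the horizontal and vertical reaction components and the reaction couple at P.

P_x = 0, P_y = 640.0 N, M_P = 668800 N·mm

ΣF_x = 0: P_x = 0.
ΣF_y = 0: P_y − 640 = 0 → P_y = 640.0 N.
ΣM about P: M_P − 640·1045 = 0 → M_P = 668800 N·mm.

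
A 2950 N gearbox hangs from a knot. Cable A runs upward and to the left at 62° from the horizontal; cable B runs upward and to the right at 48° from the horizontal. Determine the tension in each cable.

T_A = 2101 N, T_B = 1474 N

ΣF_x = 0: −T_A·cos62° + T_B·cos48° = 0 → T_B = 0.701614·T_A.
ΣF_y = 0: T_A·sin62° + T_B·sin48° = 2950.
Substitute: T_A·(0.882948 + 0.701614·0.743145) = 2950 → T_A = 2100.62 ≈ 2101 N.
Then T_B = 0.701614 × 2100.62 = 1474 N.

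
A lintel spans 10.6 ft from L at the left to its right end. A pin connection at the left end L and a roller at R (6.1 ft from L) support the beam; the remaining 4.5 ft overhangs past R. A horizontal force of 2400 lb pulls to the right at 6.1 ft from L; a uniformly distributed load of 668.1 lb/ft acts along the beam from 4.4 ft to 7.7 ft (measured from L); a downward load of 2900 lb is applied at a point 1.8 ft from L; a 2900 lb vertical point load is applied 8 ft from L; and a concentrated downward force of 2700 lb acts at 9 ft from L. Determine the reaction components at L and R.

L_x = -2400 lb, L_y = -124.6 lb, R_y = 10830 lb

Resultant of the distributed load: 668.1 × 3.3 = 2204.73 lb at 6.05 ft from L.
Taking moments about L: R_y·6.1 − (668.1·3.3)·6.05 − 2900·1.8 − 2900·8 − 2700·9 = 0 → R_y = 66058.6165/6.1 = 10829.3 ≈ 10830 lb.
ΣF_y = 0: L_y + 10829.3 − 668.1·3.3 − 2900 − 2900 − 2700 = 0 → L_y = -124.6 lb.
ΣF_x = 0: L_x + 2400 = 0 → L_x = -2400 lb.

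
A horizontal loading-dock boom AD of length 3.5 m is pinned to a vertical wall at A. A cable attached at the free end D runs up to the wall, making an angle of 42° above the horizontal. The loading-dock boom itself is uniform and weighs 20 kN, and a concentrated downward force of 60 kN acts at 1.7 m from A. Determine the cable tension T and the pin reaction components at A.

T = 58.50 kN, A_x = 43.47 kN, A_y = 40.86 kN

ΣM about A: T·sin42°·3.5 − 20·1.75 − 60·1.7 = 0 → T = 137/(3.5·0.669131) = 58.498 ≈ 58.50 kN.
ΣF_x = 0: A_x − T·cos42° = 0 → A_x = 58.498 × 0.743145 = 43.47 kN.
ΣF_y = 0: A_y + T·sin42° − 20 − 60 = 0 → A_y = 80 − 58.498 × 0.669131 = 40.86 kN.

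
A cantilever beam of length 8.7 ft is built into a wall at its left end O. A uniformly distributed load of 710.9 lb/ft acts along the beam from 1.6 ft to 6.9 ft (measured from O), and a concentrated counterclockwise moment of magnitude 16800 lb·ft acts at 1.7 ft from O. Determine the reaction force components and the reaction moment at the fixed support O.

O_x = 0, O_y = 3768 lb, M_O = -787.0 lb·ft

Resultant of the distributed load: 710.9 × 5.3 = 3767.77 lb at 4.25 ft from O.
ΣF_x = 0: O_x = 0.
ΣF_y = 0: O_y − 710.9·5.3 = 0 → O_y = 3768 lb.
ΣM about O: M_O − (710.9·5.3)·4.25 + 16800 = 0 → M_O = -787.0 lb·ft.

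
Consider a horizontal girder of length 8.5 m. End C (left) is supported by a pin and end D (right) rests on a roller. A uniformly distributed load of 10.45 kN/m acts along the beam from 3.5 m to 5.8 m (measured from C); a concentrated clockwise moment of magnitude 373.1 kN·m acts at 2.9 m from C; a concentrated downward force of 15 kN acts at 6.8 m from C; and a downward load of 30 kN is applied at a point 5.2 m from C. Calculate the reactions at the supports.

C_x = 0, C_y = -18.36 kN, D_y = 87.40 kN

Resultant of the distributed load: 10.45 × 2.3 = 24.035 kN at 4.65 m from C.
Taking moments about C: D_y·8.5 − (10.45·2.3)·4.65 − 373.1 − 15·6.8 − 30·5.2 = 0 → D_y = 742.86275/8.5 = 87.3956 ≈ 87.40 kN.
ΣF_y = 0: C_y + 87.3956 − 10.45·2.3 − 15 − 30 = 0 → C_y = -18.36 kN.
ΣF_x = 0: no horizontal applied forces, so C_x = 0.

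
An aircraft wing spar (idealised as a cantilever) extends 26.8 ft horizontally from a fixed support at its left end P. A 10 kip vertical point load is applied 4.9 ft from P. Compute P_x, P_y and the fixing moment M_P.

ΣF_x = 0: P_x = 0.
ΣF_y = 0: P_y − 10 = 0 → P_y = 10.00 kip.
ΣM about P: M_P − 10·4.9 = 0 → M_P = 49.00 kip·ft.

P_x = 0, P_y = 10.00 kip, M_P = 49.00 kip·ft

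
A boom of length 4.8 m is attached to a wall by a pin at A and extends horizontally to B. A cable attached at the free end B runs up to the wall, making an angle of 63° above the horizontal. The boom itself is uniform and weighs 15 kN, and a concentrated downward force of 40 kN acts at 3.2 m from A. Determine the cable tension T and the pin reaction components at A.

ΣM about A: T·sin63°·4.8 − 15·2.4 − 40·3.2 = 0 → T = 164/(4.8·0.891007) = 38.3461 ≈ 38.35 kN.
ΣF_x = 0: A_x − T·cos63° = 0 → A_x = 38.3461 × 0.45399 = 17.41 kN.
ΣF_y = 0: A_y + T·sin63° − 15 − 40 = 0 → A_y = 55 − 38.3461 × 0.891007 = 20.83 kN.

T = 38.35 kN, A_x = 17.41 kN, A_y = 20.83 kN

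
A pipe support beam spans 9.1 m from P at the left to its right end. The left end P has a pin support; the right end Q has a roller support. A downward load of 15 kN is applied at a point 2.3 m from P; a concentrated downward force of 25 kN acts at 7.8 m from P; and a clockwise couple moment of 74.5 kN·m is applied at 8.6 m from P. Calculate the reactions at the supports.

Taking moments about P: Q_y·9.1 − 15·2.3 − 25·7.8 − 74.5 = 0 → Q_y = 304/9.1 = 33.4066 ≈ 33.41 kN.
ΣF_y = 0: P_y + 33.4066 − 15 − 25 = 0 → P_y = 6.593 kN.
ΣF_x = 0: no horizontal applied forces, so P_x = 0.

P_x = 0, P_y = 6.593 kN, Q_y = 33.41 kN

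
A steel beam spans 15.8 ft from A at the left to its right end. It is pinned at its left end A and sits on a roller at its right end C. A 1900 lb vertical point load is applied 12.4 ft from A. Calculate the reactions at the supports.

A_x = 0, A_y = 408.9 lb, C_y = 1491 lb

Taking moments about A: C_y·15.8 − 1900·12.4 = 0 → C_y = 23560/15.8 = 1491.14 ≈ 1491 lb.
ΣF_y = 0: A_y + 1491.14 − 1900 = 0 → A_y = 408.9 lb.
ΣF_x = 0: no horizontal applied forces, so A_x = 0.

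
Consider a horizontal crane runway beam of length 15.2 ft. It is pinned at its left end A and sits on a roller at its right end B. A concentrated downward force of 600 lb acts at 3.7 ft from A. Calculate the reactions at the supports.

ΣM about A: B_y·15.2 − 600·3.7 = 0 → B_y = 2220/15.2 = 146.053 ≈ 146.1 lb.
ΣF_y = 0: A_y + 146.053 − 600 = 0 → A_y = 453.9 lb.
ΣF_x = 0: no horizontal applied forces, so A_x = 0.

A_x = 0, A_y = 453.9 lb, B_y = 146.1 lb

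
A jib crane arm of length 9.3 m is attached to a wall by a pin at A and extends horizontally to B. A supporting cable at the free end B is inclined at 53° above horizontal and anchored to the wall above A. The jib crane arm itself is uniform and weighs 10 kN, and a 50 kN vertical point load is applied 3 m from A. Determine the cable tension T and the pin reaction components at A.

ΣM about A: T·sin53°·9.3 − 10·4.65 − 50·3 = 0 → T = 196.5/(9.3·0.798636) = 26.4564 ≈ 26.46 kN.
ΣF_x = 0: A_x − T·cos53° = 0 → A_x = 26.4564 × 0.601815 = 15.92 kN.
ΣF_y = 0: A_y + T·sin53° − 10 − 50 = 0 → A_y = 60 − 26.4564 × 0.798636 = 38.87 kN.

T = 26.46 kN, A_x = 15.92 kN, A_y = 38.87 kN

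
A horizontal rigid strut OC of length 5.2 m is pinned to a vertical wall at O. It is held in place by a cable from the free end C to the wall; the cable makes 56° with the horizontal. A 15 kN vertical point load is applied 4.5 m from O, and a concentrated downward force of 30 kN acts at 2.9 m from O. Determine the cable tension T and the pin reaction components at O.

ΣM about O: T·sin56°·5.2 − 15·4.5 − 30·2.9 = 0 → T = 154.5/(5.2·0.829038) = 35.8386 ≈ 35.84 kN.
ΣF_x = 0: O_x − T·cos56° = 0 → O_x = 35.8386 × 0.559193 = 20.04 kN.
ΣF_y = 0: O_y + T·sin56° − 15 − 30 = 0 → O_y = 45 − 35.8386 × 0.829038 = 15.29 kN.

T = 35.84 kN, O_x = 20.04 kN, O_y = 15.29 kN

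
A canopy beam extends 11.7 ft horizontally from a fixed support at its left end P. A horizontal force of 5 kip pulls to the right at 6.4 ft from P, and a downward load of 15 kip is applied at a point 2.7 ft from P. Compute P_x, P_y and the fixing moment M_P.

P_x = -5.000 kip, P_y = 15.00 kip, M_P = 40.50 kip·ft

ΣF_x = 0: P_x + 5 = 0 → P_x = -5.000 kip.
ΣF_y = 0: P_y − 15 = 0 → P_y = 15.00 kip.
ΣM about P: M_P − 15·2.7 = 0 → M_P = 40.50 kip·ft.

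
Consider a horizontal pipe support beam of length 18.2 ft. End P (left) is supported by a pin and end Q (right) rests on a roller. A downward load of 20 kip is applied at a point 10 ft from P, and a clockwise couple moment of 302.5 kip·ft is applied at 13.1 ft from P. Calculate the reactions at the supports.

ΣM about P: Q_y·18.2 − 20·10 − 302.5 = 0 → Q_y = 502.5/18.2 = 27.6099 ≈ 27.61 kip.
ΣF_y = 0: P_y + 27.6099 − 20 = 0 → P_y = -7.610 kip.
ΣF_x = 0: no horizontal applied forces, so P_x = 0.

P_x = 0, P_y = -7.610 kip, Q_y = 27.61 kip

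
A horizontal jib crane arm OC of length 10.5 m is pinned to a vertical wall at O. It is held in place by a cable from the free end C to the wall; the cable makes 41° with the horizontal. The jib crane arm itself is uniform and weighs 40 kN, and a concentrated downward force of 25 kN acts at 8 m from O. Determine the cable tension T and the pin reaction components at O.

T = 59.52 kN, O_x = 44.92 kN, O_y = 25.95 kN

ΣM about O: T·sin41°·10.5 − 40·5.25 − 25·8 = 0 → T = 410/(10.5·0.656059) = 59.5185 ≈ 59.52 kN.
ΣF_x = 0: O_x − T·cos41° = 0 → O_x = 59.5185 × 0.75471 = 44.92 kN.
ΣF_y = 0: O_y + T·sin41° − 40 − 25 = 0 → O_y = 65 − 59.5185 × 0.656059 = 25.95 kN.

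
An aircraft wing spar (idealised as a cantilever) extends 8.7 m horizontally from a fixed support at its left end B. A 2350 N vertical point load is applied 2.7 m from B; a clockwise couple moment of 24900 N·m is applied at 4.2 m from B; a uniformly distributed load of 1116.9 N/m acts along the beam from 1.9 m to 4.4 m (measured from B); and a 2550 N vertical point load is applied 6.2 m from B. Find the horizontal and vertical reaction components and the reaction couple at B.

Resultant of the distributed load: 1116.9 × 2.5 = 2792.25 N at 3.15 m from B.
ΣF_x = 0: B_x = 0.
ΣF_y = 0: B_y − 2350 − 1116.9·2.5 − 2550 = 0 → B_y = 7692 N.
ΣM about B: M_B − 2350·2.7 − 24900 − (1116.9·2.5)·3.15 − 2550·6.2 = 0 → M_B = 55850 N·m.

B_x = 0, B_y = 7692 N, M_B = 55850 N·m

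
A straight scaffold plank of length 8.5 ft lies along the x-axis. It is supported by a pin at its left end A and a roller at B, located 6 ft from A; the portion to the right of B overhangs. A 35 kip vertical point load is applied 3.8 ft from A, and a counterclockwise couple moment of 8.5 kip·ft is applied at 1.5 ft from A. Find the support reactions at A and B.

A_x = 0, A_y = 14.25 kip, B_y = 20.75 kip

Moments about A: B_y·6 − 35·3.8 + 8.5 = 0 → B_y = 124.5/6 = 20.75 kip.
ΣF_y = 0: A_y + 20.75 − 35 = 0 → A_y = 14.25 kip.
ΣF_x = 0: no horizontal applied forces, so A_x = 0.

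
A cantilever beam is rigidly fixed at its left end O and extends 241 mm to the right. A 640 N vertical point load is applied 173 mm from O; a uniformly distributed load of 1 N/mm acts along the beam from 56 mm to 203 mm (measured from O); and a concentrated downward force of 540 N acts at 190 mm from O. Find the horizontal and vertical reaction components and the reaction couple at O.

Resultant of the distributed load: 1 × 147 = 147 N at 129.5 mm from O.
ΣF_x = 0: O_x = 0.
ΣF_y = 0: O_y − 640 − 1·147 − 540 = 0 → O_y = 1327 N.
ΣM about O: M_O − 640·173 − (1·147)·129.5 − 540·190 = 0 → M_O = 232400 N·mm.

O_x = 0, O_y = 1327 N, M_O = 232400 N·mm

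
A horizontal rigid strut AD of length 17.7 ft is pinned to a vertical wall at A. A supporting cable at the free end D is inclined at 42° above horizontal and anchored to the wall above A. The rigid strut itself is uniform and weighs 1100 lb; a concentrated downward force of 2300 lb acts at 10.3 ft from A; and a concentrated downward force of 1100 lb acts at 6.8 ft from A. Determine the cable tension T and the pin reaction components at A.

ΣM about A: T·sin42°·17.7 − 1100·8.85 − 2300·10.3 − 1100·6.8 = 0 → T = 40905/(17.7·0.669131) = 3453.76 ≈ 3454 lb.
ΣF_x = 0: A_x − T·cos42° = 0 → A_x = 3453.76 × 0.743145 = 2567 lb.
ΣF_y = 0: A_y + T·sin42° − 1100 − 2300 − 1100 = 0 → A_y = 4500 − 3453.76 × 0.669131 = 2189 lb.

T = 3454 lb, A_x = 2567 lb, A_y = 2189 lb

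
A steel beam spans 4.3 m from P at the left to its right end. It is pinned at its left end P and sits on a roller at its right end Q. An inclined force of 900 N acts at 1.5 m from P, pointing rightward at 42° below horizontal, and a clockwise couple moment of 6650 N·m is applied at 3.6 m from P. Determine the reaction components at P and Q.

Taking moments about P: Q_y·4.3 − 900·sin42°·1.5 − 6650 = 0 → Q_y = 7553.33/4.3 = 1756.59 ≈ 1757 N.
ΣF_y = 0: P_y + 1756.59 − 900·sin42° = 0 → P_y = -1154 N.
ΣF_x = 0: P_x + 900·cos42° = 0 → P_x = -668.8 N.

P_x = -668.8 N, P_y = -1154 N, Q_y = 1757 N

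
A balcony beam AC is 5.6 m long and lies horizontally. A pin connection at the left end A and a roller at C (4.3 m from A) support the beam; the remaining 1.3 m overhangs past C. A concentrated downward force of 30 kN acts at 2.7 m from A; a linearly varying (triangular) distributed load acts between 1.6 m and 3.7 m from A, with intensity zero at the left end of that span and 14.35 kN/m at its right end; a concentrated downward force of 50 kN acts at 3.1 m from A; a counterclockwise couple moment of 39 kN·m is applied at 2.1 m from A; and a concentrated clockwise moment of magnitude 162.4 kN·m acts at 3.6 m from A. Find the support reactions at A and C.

Resultant of the triangular load: ½ × 14.35 × 2.1 = 15.0675 kN, acting at 3 m from A (one-third of the span from the peak).
Taking moments about A: C_y·4.3 − 30·2.7 − (½·14.35·2.1)·3 − 50·3.1 + 39 − 162.4 = 0 → C_y = 404.6025/4.3 = 94.0936 ≈ 94.09 kN.
ΣF_y = 0: A_y + 94.0936 − 30 − ½·14.35·2.1 − 50 = 0 → A_y = 0.9739 kN.
ΣF_x = 0: no horizontal applied forces, so A_x = 0.

A_x = 0, A_y = 0.9739 kN, C_y = 94.09 kN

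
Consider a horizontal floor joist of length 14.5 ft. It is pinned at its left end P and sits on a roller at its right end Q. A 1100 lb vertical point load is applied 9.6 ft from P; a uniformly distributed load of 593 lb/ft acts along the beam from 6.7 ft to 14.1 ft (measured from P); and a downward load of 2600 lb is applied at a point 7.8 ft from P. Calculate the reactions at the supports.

Resultant of the distributed load: 593 × 7.4 = 4388.2 lb at 10.4 ft from P.
Taking moments about P: Q_y·14.5 − 1100·9.6 − (593·7.4)·10.4 − 2600·7.8 = 0 → Q_y = 76477.28/14.5 = 5274.3 ≈ 5274 lb.
ΣF_y = 0: P_y + 5274.3 − 1100 − 593·7.4 − 2600 = 0 → P_y = 2814 lb.
ΣF_x = 0: no horizontal applied forces, so P_x = 0.

P_x = 0, P_y = 2814 lb, Q_y = 5274 lb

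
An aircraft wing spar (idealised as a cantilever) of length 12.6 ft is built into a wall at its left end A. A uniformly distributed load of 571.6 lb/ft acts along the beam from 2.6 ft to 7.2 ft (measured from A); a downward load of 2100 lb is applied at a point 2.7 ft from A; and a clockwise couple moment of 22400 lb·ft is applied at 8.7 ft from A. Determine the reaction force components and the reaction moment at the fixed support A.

Resultant of the distributed load: 571.6 × 4.6 = 2629.36 lb at 4.9 ft from A.
ΣF_x = 0: A_x = 0.
ΣF_y = 0: A_y − 571.6·4.6 − 2100 = 0 → A_y = 4729 lb.
ΣM about A: M_A − (571.6·4.6)·4.9 − 2100·2.7 − 22400 = 0 → M_A = 40950 lb·ft.

A_x = 0, A_y = 4729 lb, M_A = 40950 lb·ft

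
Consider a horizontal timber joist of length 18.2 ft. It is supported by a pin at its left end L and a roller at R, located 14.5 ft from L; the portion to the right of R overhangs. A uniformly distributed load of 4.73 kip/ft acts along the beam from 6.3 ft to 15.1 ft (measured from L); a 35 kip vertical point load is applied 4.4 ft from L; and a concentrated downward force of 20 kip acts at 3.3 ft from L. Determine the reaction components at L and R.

Resultant of the distributed load: 4.73 × 8.8 = 41.624 kip at 10.7 ft from L.
Taking moments about L: R_y·14.5 − (4.73·8.8)·10.7 − 35·4.4 − 20·3.3 = 0 → R_y = 665.3768/14.5 = 45.8881 ≈ 45.89 kip.
ΣF_y = 0: L_y + 45.8881 − 4.73·8.8 − 35 − 20 = 0 → L_y = 50.74 kip.
ΣF_x = 0: no horizontal applied forces, so L_x = 0.

L_x = 0, L_y = 50.74 kip, R_y = 45.89 kip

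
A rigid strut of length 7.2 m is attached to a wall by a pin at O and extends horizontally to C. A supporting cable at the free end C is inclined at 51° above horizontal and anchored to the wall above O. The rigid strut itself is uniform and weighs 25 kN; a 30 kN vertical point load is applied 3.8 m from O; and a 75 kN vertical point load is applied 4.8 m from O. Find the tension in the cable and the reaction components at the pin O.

T = 100.8 kN, O_x = 63.43 kN, O_y = 51.67 kN

ΣM about O: T·sin51°·7.2 − 25·3.6 − 30·3.8 − 75·4.8 = 0 → T = 564/(7.2·0.777146) = 100.796 ≈ 100.8 kN.
ΣF_x = 0: O_x − T·cos51° = 0 → O_x = 100.796 × 0.62932 = 63.43 kN.
ΣF_y = 0: O_y + T·sin51° − 25 − 30 − 75 = 0 → O_y = 130 − 100.796 × 0.777146 = 51.67 kN.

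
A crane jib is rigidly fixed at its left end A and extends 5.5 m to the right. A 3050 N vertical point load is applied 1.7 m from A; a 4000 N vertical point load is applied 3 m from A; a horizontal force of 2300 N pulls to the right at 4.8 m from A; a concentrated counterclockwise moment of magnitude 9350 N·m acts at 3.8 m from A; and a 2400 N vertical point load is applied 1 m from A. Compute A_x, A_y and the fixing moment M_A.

ΣF_x = 0: A_x + 2300 = 0 → A_x = -2300 N.
ΣF_y = 0: A_y − 3050 − 4000 − 2400 = 0 → A_y = 9450 N.
ΣM about A: M_A − 3050·1.7 − 4000·3 + 9350 − 2400·1 = 0 → M_A = 10240 N·m.

A_x = -2300 N, A_y = 9450 N, M_A = 10240 N·m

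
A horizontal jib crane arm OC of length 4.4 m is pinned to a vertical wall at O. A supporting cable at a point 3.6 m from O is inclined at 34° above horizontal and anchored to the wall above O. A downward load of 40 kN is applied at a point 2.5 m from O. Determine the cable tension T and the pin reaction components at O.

T = 49.67 kN, O_x = 41.18 kN, O_y = 12.22 kN

ΣM about O: T·sin34°·3.6 − 40·2.5 = 0 → T = 100/(3.6·0.559193) = 49.6748 ≈ 49.67 kN.
ΣF_x = 0: O_x − T·cos34° = 0 → O_x = 49.6748 × 0.829038 = 41.18 kN.
ΣF_y = 0: O_y + T·sin34° − 40 = 0 → O_y = 40 − 49.6748 × 0.559193 = 12.22 kN.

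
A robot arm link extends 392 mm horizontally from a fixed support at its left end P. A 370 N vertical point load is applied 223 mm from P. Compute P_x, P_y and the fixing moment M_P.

P_x = 0, P_y = 370.0 N, M_P = 82510 N·mm

ΣF_x = 0: P_x = 0.
ΣF_y = 0: P_y − 370 = 0 → P_y = 370.0 N.
ΣM about P: M_P − 370·223 = 0 → M_P = 82510 N·mm.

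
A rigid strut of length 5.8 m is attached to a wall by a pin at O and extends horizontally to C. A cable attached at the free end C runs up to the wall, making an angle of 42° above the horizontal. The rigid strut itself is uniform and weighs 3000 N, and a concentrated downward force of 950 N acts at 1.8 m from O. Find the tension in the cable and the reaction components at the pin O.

T = 2682 N, O_x = 1993 N, O_y = 2155 N

ΣM about O: T·sin42°·5.8 − 3000·2.9 − 950·1.8 = 0 → T = 10410/(5.8·0.669131) = 2682.33 ≈ 2682 N.
ΣF_x = 0: O_x − T·cos42° = 0 → O_x = 2682.33 × 0.743145 = 1993 N.
ΣF_y = 0: O_y + T·sin42° − 3000 − 950 = 0 → O_y = 3950 − 2682.33 × 0.669131 = 2155 N.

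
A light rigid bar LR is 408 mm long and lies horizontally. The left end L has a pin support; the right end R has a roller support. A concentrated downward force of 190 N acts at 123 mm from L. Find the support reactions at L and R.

L_x = 0, L_y = 132.7 N, R_y = 57.28 N

Moments about L: R_y·408 − 190·123 = 0 → R_y = 23370/408 = 57.2794 ≈ 57.28 N.
ΣF_y = 0: L_y + 57.2794 − 190 = 0 → L_y = 132.7 N.
ΣF_x = 0: no horizontal applied forces, so L_x = 0.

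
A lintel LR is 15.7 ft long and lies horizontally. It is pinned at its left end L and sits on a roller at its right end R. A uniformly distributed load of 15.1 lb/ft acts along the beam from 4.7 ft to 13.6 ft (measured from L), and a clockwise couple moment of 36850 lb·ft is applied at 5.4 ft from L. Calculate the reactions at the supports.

L_x = 0, L_y = -2291 lb, R_y = 2425 lb

Resultant of the distributed load: 15.1 × 8.9 = 134.39 lb at 9.15 ft from L.
Taking moments about L: R_y·15.7 − (15.1·8.9)·9.15 − 36850 = 0 → R_y = 38079.6685/15.7 = 2425.46 ≈ 2425 lb.
ΣF_y = 0: L_y + 2425.46 − 15.1·8.9 = 0 → L_y = -2291 lb.
ΣF_x = 0: no horizontal applied forces, so L_x = 0.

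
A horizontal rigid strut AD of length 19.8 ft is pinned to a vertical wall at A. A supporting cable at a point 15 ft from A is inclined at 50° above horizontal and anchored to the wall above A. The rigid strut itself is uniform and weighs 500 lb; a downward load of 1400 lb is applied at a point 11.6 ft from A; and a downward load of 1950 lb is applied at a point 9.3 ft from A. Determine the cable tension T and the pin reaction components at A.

T = 3422 lb, A_x = 2200 lb, A_y = 1228 lb

ΣM about A: T·sin50°·15 − 500·9.9 − 1400·11.6 − 1950·9.3 = 0 → T = 39325/(15·0.766044) = 3422.34 ≈ 3422 lb.
ΣF_x = 0: A_x − T·cos50° = 0 → A_x = 3422.34 × 0.642788 = 2200 lb.
ΣF_y = 0: A_y + T·sin50° − 500 − 1400 − 1950 = 0 → A_y = 3850 − 3422.34 × 0.766044 = 1228 lb.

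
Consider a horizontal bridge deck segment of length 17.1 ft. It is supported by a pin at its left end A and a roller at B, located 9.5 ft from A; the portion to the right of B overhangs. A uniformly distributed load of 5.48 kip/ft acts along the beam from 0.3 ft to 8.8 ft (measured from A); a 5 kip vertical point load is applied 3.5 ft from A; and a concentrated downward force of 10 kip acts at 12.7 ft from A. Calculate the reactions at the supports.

A_x = 0, A_y = 24.06 kip, B_y = 37.52 kip

Resultant of the distributed load: 5.48 × 8.5 = 46.58 kip at 4.55 ft from A.
Taking moments about A: B_y·9.5 − (5.48·8.5)·4.55 − 5·3.5 − 10·12.7 = 0 → B_y = 356.439/9.5 = 37.5199 ≈ 37.52 kip.
ΣF_y = 0: A_y + 37.5199 − 5.48·8.5 − 5 − 10 = 0 → A_y = 24.06 kip.
ΣF_x = 0: no horizontal applied forces, so A_x = 0.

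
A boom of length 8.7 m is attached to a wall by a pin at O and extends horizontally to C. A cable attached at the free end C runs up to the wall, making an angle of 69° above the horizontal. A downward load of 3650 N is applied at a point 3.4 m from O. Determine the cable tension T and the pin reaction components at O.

T = 1528 N, O_x = 547.6 N, O_y = 2224 N

ΣM about O: T·sin69°·8.7 − 3650·3.4 = 0 → T = 12410/(8.7·0.93358) = 1527.92 ≈ 1528 N.
ΣF_x = 0: O_x − T·cos69° = 0 → O_x = 1527.92 × 0.358368 = 547.6 N.
ΣF_y = 0: O_y + T·sin69° − 3650 = 0 → O_y = 3650 − 1527.92 × 0.93358 = 2224 N.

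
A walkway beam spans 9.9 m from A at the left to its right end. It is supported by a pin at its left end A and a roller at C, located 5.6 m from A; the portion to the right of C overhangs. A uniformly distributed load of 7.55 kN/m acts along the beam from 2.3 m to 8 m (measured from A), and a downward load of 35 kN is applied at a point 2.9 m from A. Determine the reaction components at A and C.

Resultant of the distributed load: 7.55 × 5.7 = 43.035 kN at 5.15 m from A.
Taking moments about A: C_y·5.6 − (7.55·5.7)·5.15 − 35·2.9 = 0 → C_y = 323.13025/5.6 = 57.7018 ≈ 57.70 kN.
ΣF_y = 0: A_y + 57.7018 − 7.55·5.7 − 35 = 0 → A_y = 20.33 kN.
ΣF_x = 0: no horizontal applied forces, so A_x = 0.

A_x = 0, A_y = 20.33 kN, C_y = 57.70 kN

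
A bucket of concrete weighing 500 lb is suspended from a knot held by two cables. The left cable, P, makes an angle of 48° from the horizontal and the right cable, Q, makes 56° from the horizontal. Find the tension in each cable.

ΣF_x = 0: −T_P·cos48° + T_Q·cos56° = 0 → T_Q = 1.1966·T_P.
ΣF_y = 0: T_P·sin48° + T_Q·sin56° = 500.
Substitute: T_P·(0.743145 + 1.1966·0.829038) = 500 → T_P = 288.156 ≈ 288.2 lb.
Then T_Q = 1.1966 × 288.156 = 344.8 lb.

T_P = 288.2 lb, T_Q = 344.8 lb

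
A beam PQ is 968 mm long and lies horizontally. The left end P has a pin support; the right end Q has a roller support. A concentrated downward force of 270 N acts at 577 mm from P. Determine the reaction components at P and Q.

P_x = 0, P_y = 109.1 N, Q_y = 160.9 N

Taking moments about P: Q_y·968 − 270·577 = 0 → Q_y = 155790/968 = 160.94 ≈ 160.9 N.
ΣF_y = 0: P_y + 160.94 − 270 = 0 → P_y = 109.1 N.
ΣF_x = 0: no horizontal applied forces, so P_x = 0.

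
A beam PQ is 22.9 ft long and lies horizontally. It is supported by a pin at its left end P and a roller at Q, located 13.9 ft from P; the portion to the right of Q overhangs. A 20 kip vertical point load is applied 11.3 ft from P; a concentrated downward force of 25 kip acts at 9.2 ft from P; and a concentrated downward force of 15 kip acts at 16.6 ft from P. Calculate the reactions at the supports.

P_x = 0, P_y = 9.281 kip, Q_y = 50.72 kip

Moments about P: Q_y·13.9 − 20·11.3 − 25·9.2 − 15·16.6 = 0 → Q_y = 705/13.9 = 50.7194 ≈ 50.72 kip.
ΣF_y = 0: P_y + 50.7194 − 20 − 25 − 15 = 0 → P_y = 9.281 kip.
ΣF_x = 0: no horizontal applied forces, so P_x = 0.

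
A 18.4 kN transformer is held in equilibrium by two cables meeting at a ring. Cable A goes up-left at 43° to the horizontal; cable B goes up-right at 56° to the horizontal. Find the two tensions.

ΣF_x = 0: −T_A·cos43° + T_B·cos56° = 0 → T_B = 1.30787·T_A.
ΣF_y = 0: T_A·sin43° + T_B·sin56° = 18.4.
Substitute: T_A·(0.681998 + 1.30787·0.829038) = 18.4 → T_A = 10.4174 ≈ 10.42 kN.
Then T_B = 1.30787 × 10.4174 = 13.62 kN.

T_A = 10.42 kN, T_B = 13.62 kN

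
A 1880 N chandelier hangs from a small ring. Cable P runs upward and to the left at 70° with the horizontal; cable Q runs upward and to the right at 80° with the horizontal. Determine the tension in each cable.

T_P = 652.9 N, T_Q = 1286 N

ΣF_x = 0: −T_P·cos70° + T_Q·cos80° = 0 → T_Q = 1.96962·T_P.
ΣF_y = 0: T_P·sin70° + T_Q·sin80° = 1880.
Substitute: T_P·(0.939693 + 1.96962·0.984808) = 1880 → T_P = 652.916 ≈ 652.9 N.
Then T_Q = 1.96962 × 652.916 = 1286 N.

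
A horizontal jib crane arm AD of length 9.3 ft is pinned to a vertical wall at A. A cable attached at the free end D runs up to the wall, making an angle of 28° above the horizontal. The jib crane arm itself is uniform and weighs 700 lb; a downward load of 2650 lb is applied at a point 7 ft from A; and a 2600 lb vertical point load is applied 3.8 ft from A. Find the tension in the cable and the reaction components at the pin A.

T = 7257 lb, A_x = 6408 lb, A_y = 2543 lb

ΣM about A: T·sin28°·9.3 − 700·4.65 − 2650·7 − 2600·3.8 = 0 → T = 31685/(9.3·0.469472) = 7257.07 ≈ 7257 lb.
ΣF_x = 0: A_x − T·cos28° = 0 → A_x = 7257.07 × 0.882948 = 6408 lb.
ΣF_y = 0: A_y + T·sin28° − 700 − 2650 − 2600 = 0 → A_y = 5950 − 7257.07 × 0.469472 = 2543 lb.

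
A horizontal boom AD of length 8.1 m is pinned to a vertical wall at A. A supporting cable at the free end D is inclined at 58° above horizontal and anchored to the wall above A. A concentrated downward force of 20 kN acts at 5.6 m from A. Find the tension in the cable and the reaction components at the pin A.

ΣM about A: T·sin58°·8.1 − 20·5.6 = 0 → T = 112/(8.1·0.848048) = 16.3047 ≈ 16.30 kN.
ΣF_x = 0: A_x − T·cos58° = 0 → A_x = 16.3047 × 0.529919 = 8.640 kN.
ΣF_y = 0: A_y + T·sin58° − 20 = 0 → A_y = 20 − 16.3047 × 0.848048 = 6.173 kN.

T = 16.30 kN, A_x = 8.640 kN, A_y = 6.173 kN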